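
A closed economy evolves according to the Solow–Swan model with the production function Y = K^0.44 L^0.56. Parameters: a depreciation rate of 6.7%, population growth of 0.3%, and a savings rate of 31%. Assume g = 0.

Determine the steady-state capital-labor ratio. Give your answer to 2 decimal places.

k* = 14.26

Steady state requires s·f(k) = (n + δ)·k, i.e. s·k^α = (n + δ)·k.
Rearranging, k^(1−α) = s / (n + δ).
k^0.56 = 0.31 / (0.003 + 0.067) = 0.31 / 0.070 = 4.4286
k* = 4.4286^(1/0.56) ≈ 14.2576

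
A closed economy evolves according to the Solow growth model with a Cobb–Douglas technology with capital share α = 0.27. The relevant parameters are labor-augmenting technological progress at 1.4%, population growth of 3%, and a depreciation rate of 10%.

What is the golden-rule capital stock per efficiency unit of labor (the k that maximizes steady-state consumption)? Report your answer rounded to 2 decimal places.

The golden rule sets f'(k) = n + g + δ, i.e. α·k^(α−1) = n + g + δ.
So k^(1−α) = α / (n + g + δ) = 0.27 / 0.144 = 1.8750.
k_gold = 1.8750^(1/0.73) ≈ 2.3658

k_gold ≈ 2.37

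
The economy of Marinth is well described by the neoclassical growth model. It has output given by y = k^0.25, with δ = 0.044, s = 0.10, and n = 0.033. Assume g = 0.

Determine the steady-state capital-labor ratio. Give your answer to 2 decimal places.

k* = 1.42

At the steady state, Δk = 0, so s·k^α = (n + δ)·k.
Rearranging, k^(1−α) = s / (n + δ).
k^0.75 = 0.10 / (0.033 + 0.044) = 0.10 / 0.077 = 1.2987
k* = 1.2987^(1/0.75) ≈ 1.4169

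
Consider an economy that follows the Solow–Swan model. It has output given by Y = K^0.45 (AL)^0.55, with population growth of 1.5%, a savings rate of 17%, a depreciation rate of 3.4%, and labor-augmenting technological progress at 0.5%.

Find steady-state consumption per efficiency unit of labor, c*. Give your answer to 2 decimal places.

Steady state requires s·f(k) = (n + g + δ)·k, i.e. s·k^α = (n + g + δ)·k.
Rearranging, k^(1−α) = s / (n + g + δ).
k^0.55 = 0.17 / (0.015 + 0.005 + 0.034) = 0.17 / 0.054 = 3.1481
k* = 3.1481^(1/0.55) ≈ 8.0453
y* = (k*)^α = 8.0453^0.45 ≈ 2.5556
c* = (1 − s)·y* = (1 − 0.17) × 2.5556 ≈ 2.1211

c* = 2.12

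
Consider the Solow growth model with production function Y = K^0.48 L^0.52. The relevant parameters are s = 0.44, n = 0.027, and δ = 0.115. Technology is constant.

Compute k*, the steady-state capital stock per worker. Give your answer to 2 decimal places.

At the steady state, Δk = 0, so s·k^α = (n + δ)·k.
Rearranging, k^(1−α) = s / (n + δ).
k^0.52 = 0.44 / (0.027 + 0.115) = 0.44 / 0.142 = 3.0986
k* = 3.0986^(1/0.52) ≈ 8.8013

k* ≈ 8.80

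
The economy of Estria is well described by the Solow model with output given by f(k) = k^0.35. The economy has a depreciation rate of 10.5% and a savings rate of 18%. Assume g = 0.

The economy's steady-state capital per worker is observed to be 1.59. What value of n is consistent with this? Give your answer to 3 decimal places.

n ≈ 0.028

At the steady state, Δk = 0, so s·k^α = (n + δ)·k.
So s / (n + δ) = (k*)^(1−α) = 1.59^0.65 = 1.3518.
Therefore n + δ = s / 1.3518 = 0.18 / 1.3518 = 0.1332, so n = 0.1332 − 0.105 = 0.0282.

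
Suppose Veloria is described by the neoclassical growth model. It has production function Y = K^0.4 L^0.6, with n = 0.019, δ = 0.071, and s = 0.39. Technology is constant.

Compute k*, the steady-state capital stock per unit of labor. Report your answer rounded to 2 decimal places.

Steady state requires s·f(k) = (n + δ)·k, i.e. s·k^α = (n + δ)·k.
Dividing both sides by k: k^(1−α) = s / (n + δ).
k^0.6 = 0.39 / (0.019 + 0.071) = 0.39 / 0.090 = 4.3333
k* = 4.3333^(1/0.6) ≈ 11.5177

k* ≈ 11.52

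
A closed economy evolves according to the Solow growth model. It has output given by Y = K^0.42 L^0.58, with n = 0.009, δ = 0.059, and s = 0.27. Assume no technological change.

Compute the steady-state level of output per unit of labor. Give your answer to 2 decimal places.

In steady state, investment equals break-even investment: s·k^α = (n + δ)·k.
Dividing both sides by k: k^(1−α) = s / (n + δ).
k^0.58 = 0.27 / (0.009 + 0.059) = 0.27 / 0.068 = 3.9706
k* = 3.9706^(1/0.58) ≈ 10.7773
y* = (k*)^α = 10.7773^0.42 ≈ 2.7143

y* ≈ 2.71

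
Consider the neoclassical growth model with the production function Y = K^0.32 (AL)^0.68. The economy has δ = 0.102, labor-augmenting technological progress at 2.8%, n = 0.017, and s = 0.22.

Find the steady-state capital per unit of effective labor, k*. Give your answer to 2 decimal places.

k* ≈ 1.81

At the steady state, Δk = 0, so s·k^α = (n + g + δ)·k.
Rearranging, k^(1−α) = s / (n + g + δ).
k^0.68 = 0.22 / (0.017 + 0.028 + 0.102) = 0.22 / 0.147 = 1.4966
k* = 1.4966^(1/0.68) ≈ 1.8093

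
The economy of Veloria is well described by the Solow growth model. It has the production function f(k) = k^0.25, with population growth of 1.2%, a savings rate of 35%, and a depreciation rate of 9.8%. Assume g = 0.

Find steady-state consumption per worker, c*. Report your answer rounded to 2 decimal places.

c* ≈ 0.96

In steady state, investment equals break-even investment: s·k^α = (n + δ)·k.
Rearranging, k^(1−α) = s / (n + δ).
k^0.75 = 0.35 / (0.012 + 0.098) = 0.35 / 0.110 = 3.1818
k* = 3.1818^(1/0.75) ≈ 4.6798
y* = (k*)^α = 4.6798^0.25 ≈ 1.4708
c* = (1 − s)·y* = (1 − 0.35) × 1.4708 ≈ 0.9560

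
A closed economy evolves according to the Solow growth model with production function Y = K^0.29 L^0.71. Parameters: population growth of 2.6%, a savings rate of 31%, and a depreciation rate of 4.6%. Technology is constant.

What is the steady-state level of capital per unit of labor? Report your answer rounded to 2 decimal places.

In steady state, investment equals break-even investment: s·k^α = (n + δ)·k.
Dividing both sides by k: k^(1−α) = s / (n + δ).
k^0.71 = 0.31 / (0.026 + 0.046) = 0.31 / 0.072 = 4.3056
k* = 4.3056^(1/0.71) ≈ 7.8164

k* ≈ 7.82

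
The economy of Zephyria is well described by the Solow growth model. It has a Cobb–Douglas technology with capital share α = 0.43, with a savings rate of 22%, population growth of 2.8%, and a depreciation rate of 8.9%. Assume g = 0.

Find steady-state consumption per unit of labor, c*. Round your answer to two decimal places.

At the steady state, Δk = 0, so s·k^α = (n + δ)·k.
Rearranging, k^(1−α) = s / (n + δ).
k^0.57 = 0.22 / (0.028 + 0.089) = 0.22 / 0.117 = 1.8803
k* = 1.8803^(1/0.57) ≈ 3.0276
y* = (k*)^α = 3.0276^0.43 ≈ 1.6102
c* = (1 − s)·y* = (1 − 0.22) × 1.6102 ≈ 1.2560

c* ≈ 1.26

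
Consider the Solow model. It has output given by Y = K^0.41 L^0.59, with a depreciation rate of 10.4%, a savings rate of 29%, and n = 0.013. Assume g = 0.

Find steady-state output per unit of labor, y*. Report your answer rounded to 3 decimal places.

In steady state, investment equals break-even investment: s·k^α = (n + δ)·k.
Rearranging, k^(1−α) = s / (n + δ).
k^0.59 = 0.29 / (0.013 + 0.104) = 0.29 / 0.117 = 2.4786
k* = 2.4786^(1/0.59) ≈ 4.6574
y* = (k*)^α = 4.6574^0.41 ≈ 1.8791

y* ≈ 1.879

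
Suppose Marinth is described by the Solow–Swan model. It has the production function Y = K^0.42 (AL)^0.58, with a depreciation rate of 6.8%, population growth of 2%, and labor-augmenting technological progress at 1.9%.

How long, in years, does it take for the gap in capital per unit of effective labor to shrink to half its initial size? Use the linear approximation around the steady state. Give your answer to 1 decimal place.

about 11.2 years

Near the steady state the convergence rate is λ = (1 − α)(n + g + δ).
λ = (1 − 0.42) × 0.107 = 0.58 × 0.107 = 0.06206
Half-life = ln 2 / λ = 0.6931 / 0.06206 ≈ 11.17 years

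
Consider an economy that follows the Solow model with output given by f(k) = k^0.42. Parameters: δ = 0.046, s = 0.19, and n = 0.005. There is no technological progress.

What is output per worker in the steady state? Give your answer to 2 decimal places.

y* ≈ 2.59

In steady state, investment equals break-even investment: s·k^α = (n + δ)·k.
Rearranging, k^(1−α) = s / (n + δ).
k^0.58 = 0.19 / (0.005 + 0.046) = 0.19 / 0.051 = 3.7255
k* = 3.7255^(1/0.58) ≈ 9.6561
y* = (k*)^α = 9.6561^0.42 ≈ 2.5919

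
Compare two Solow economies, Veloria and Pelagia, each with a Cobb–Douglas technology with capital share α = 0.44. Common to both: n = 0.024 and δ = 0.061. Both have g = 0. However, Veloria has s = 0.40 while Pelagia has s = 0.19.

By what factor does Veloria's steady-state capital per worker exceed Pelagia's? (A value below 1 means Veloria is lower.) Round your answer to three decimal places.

ratio ≈ 3.779

Steady-state k* = [s/(n + δ)]^(1/(1−α)), so the ratio is [ (s_V/(n + δ)_V) / (s_P/(n + δ)_P) ]^1.7857.
s_V/(n + δ)_V = 0.40/0.085 = 4.7059; s_P/(n + δ)_P = 0.19/0.085 = 2.2353.
Ratio = (4.7059/2.2353)^1.7857 = 2.1053^1.7857 ≈ 3.7787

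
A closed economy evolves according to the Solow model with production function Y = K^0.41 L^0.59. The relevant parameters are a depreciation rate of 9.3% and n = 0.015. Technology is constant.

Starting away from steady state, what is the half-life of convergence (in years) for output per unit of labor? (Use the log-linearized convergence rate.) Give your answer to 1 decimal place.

half-life ≈ 10.9 years

Near the steady state the convergence rate is λ = (1 − α)(n + δ).
λ = (1 − 0.41) × 0.108 = 0.59 × 0.108 = 0.06372
Half-life = ln 2 / λ = 0.6931 / 0.06372 ≈ 10.88 years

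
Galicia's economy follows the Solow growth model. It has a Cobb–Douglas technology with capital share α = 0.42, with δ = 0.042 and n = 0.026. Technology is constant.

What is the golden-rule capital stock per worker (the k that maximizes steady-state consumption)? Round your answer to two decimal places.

The golden rule sets f'(k) = n + δ, i.e. α·k^(α−1) = n + δ.
So k^(1−α) = α / (n + δ) = 0.42 / 0.068 = 6.1765.
k_gold = 6.1765^(1/0.58) ≈ 23.0860

k_gold ≈ 23.09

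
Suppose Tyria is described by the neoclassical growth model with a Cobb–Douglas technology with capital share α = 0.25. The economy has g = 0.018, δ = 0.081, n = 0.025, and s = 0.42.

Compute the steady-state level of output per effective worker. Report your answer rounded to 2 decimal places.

y* ≈ 1.50

At the steady state, Δk = 0, so s·k^α = (n + g + δ)·k.
Rearranging, k^(1−α) = s / (n + g + δ).
k^0.75 = 0.42 / (0.025 + 0.018 + 0.081) = 0.42 / 0.124 = 3.3871
k* = 3.3871^(1/0.75) ≈ 5.0867
y* = (k*)^α = 5.0867^0.25 ≈ 1.5018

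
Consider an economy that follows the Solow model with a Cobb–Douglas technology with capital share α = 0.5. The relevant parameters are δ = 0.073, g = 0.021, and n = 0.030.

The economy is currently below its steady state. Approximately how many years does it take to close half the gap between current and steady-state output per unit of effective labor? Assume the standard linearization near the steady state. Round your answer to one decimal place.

Near the steady state the convergence rate is λ = (1 − α)(n + g + δ).
λ = (1 − 0.5) × 0.124 = 0.5 × 0.124 = 0.0620
Half-life = ln 2 / λ = 0.6931 / 0.0620 ≈ 11.18 years

half-life ≈ 11.2 years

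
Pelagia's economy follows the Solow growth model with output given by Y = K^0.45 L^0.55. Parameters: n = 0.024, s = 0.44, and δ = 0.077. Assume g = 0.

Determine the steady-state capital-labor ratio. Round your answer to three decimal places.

Steady state requires s·f(k) = (n + δ)·k, i.e. s·k^α = (n + δ)·k.
Rearranging, k^(1−α) = s / (n + δ).
k^0.55 = 0.44 / (0.024 + 0.077) = 0.44 / 0.101 = 4.3564
k* = 4.3564^(1/0.55) ≈ 14.5228

k* = 14.523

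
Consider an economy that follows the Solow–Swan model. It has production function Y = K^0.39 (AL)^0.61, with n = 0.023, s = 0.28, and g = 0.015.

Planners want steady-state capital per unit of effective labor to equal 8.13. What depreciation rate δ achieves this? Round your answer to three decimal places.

At the steady state, Δk = 0, so s·k^α = (n + g + δ)·k.
So s / (n + g + δ) = (k*)^(1−α) = 8.13^0.61 = 3.5905.
Therefore n + g + δ = s / 3.5905 = 0.28 / 3.5905 = 0.0780, so δ = 0.0780 − 0.038 = 0.0400.

δ ≈ 0.040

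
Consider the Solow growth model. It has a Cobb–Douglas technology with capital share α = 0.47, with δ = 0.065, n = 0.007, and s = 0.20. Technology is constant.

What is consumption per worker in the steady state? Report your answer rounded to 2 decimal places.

At the steady state, Δk = 0, so s·k^α = (n + δ)·k.
Rearranging, k^(1−α) = s / (n + δ).
k^0.53 = 0.20 / (0.007 + 0.065) = 0.20 / 0.072 = 2.7778
k* = 2.7778^(1/0.53) ≈ 6.8734
y* = (k*)^α = 6.8734^0.47 ≈ 2.4744
c* = (1 − s)·y* = (1 − 0.20) × 2.4744 ≈ 1.9795

c* ≈ 1.98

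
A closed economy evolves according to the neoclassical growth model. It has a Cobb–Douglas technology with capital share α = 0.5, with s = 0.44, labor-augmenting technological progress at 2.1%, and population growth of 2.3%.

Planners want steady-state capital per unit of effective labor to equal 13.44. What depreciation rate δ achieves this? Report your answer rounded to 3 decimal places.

Steady state requires s·f(k) = (n + g + δ)·k, i.e. s·k^α = (n + g + δ)·k.
So s / (n + g + δ) = (k*)^(1−α) = 13.44^0.5 = 3.6661.
Therefore n + g + δ = s / 3.6661 = 0.44 / 3.6661 = 0.1200, so δ = 0.1200 − 0.044 = 0.0760.

δ ≈ 0.076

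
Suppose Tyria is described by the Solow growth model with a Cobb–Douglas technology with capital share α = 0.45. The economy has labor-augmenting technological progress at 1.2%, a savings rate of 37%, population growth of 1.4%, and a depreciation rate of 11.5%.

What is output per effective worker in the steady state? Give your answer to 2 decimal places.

y* ≈ 2.20

Steady state requires s·f(k) = (n + g + δ)·k, i.e. s·k^α = (n + g + δ)·k.
Rearranging, k^(1−α) = s / (n + g + δ).
k^0.55 = 0.37 / (0.014 + 0.012 + 0.115) = 0.37 / 0.141 = 2.6241
k* = 2.6241^(1/0.55) ≈ 5.7781
y* = (k*)^α = 5.7781^0.45 ≈ 2.2019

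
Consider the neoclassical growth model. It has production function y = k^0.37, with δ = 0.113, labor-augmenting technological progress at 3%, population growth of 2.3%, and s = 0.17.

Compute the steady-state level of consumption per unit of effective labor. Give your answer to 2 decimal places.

c* = 0.84

At the steady state, Δk = 0, so s·k^α = (n + g + δ)·k.
Rearranging, k^(1−α) = s / (n + g + δ).
k^0.63 = 0.17 / (0.023 + 0.030 + 0.113) = 0.17 / 0.166 = 1.0241
k* = 1.0241^(1/0.63) ≈ 1.0385
y* = (k*)^α = 1.0385^0.37 ≈ 1.0141
c* = (1 − s)·y* = (1 − 0.17) × 1.0141 ≈ 0.8417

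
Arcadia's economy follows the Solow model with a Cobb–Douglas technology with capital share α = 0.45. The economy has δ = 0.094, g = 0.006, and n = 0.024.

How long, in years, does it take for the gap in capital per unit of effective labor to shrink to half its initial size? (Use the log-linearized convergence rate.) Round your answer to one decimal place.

t_½ ≈ 10.2 years

Near the steady state the convergence rate is λ = (1 − α)(n + g + δ).
λ = (1 − 0.45) × 0.124 = 0.55 × 0.124 = 0.0682
Half-life = ln 2 / λ = 0.6931 / 0.0682 ≈ 10.16 years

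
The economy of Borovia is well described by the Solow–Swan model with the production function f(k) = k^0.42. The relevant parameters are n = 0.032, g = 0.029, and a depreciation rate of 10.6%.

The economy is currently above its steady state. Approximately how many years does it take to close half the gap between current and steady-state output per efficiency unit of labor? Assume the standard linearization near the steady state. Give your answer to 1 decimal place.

Near the steady state the convergence rate is λ = (1 − α)(n + g + δ).
λ = (1 − 0.42) × 0.167 = 0.58 × 0.167 = 0.09686
Half-life = ln 2 / λ = 0.6931 / 0.09686 ≈ 7.16 years

t_½ ≈ 7.2 years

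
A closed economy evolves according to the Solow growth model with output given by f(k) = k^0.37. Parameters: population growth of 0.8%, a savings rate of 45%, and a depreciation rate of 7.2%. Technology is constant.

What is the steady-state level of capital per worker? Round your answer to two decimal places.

In steady state, investment equals break-even investment: s·k^α = (n + δ)·k.
Dividing both sides by k: k^(1−α) = s / (n + δ).
k^0.63 = 0.45 / (0.008 + 0.072) = 0.45 / 0.080 = 5.6250
k* = 5.6250^(1/0.63) ≈ 15.5121

k* ≈ 15.51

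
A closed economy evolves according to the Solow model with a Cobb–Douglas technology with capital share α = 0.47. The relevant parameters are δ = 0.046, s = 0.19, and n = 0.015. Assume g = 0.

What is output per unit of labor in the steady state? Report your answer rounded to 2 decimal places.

Steady state requires s·f(k) = (n + δ)·k, i.e. s·k^α = (n + δ)·k.
Rearranging, k^(1−α) = s / (n + δ).
k^0.53 = 0.19 / (0.015 + 0.046) = 0.19 / 0.061 = 3.1148
k* = 3.1148^(1/0.53) ≈ 8.5310
y* = (k*)^α = 8.5310^0.47 ≈ 2.7389

y* = 2.74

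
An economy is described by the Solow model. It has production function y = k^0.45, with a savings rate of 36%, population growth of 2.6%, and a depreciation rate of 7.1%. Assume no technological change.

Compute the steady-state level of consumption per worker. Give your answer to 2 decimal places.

c* = 1.87

Steady state requires s·f(k) = (n + δ)·k, i.e. s·k^α = (n + δ)·k.
Rearranging, k^(1−α) = s / (n + δ).
k^0.55 = 0.36 / (0.026 + 0.071) = 0.36 / 0.097 = 3.7113
k* = 3.7113^(1/0.55) ≈ 10.8518
y* = (k*)^α = 10.8518^0.45 ≈ 2.9240
c* = (1 − s)·y* = (1 − 0.36) × 2.9240 ≈ 1.8714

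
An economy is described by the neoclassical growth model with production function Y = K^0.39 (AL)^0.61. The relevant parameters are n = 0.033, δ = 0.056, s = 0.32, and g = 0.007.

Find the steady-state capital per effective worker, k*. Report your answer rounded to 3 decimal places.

k* ≈ 7.197

At the steady state, Δk = 0, so s·k^α = (n + g + δ)·k.
Dividing both sides by k: k^(1−α) = s / (n + g + δ).
k^0.61 = 0.32 / (0.033 + 0.007 + 0.056) = 0.32 / 0.096 = 3.3333
k* = 3.3333^(1/0.61) ≈ 7.1973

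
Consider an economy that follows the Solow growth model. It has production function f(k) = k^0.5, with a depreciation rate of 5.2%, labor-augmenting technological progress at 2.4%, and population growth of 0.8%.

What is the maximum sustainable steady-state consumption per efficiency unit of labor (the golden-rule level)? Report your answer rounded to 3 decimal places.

c_gold ≈ 2.976

At the golden rule, f'(k) = n + g + δ, so α·k^(α−1) = n + g + δ and k_gold = (α/(n + g + δ))^(1/(1−α)).
k_gold = (0.5/0.084)^(1/0.5) = 5.9524^2 ≈ 35.4311
c_gold = f(k_gold) − (n + g + δ)·k_gold = 5.9524 − 0.084×35.4311 ≈ 2.9762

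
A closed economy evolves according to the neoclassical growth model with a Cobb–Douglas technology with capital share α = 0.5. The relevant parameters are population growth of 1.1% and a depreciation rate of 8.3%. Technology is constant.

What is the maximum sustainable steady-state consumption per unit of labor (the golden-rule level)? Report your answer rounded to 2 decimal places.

At the golden rule, f'(k) = n + δ, so α·k^(α−1) = n + δ and k_gold = (α/(n + δ))^(1/(1−α)).
k_gold = (0.5/0.094)^(1/0.5) = 5.3191^2 ≈ 28.2928
c_gold = f(k_gold) − (n + δ)·k_gold = 5.3191 − 0.094×28.2928 ≈ 2.6596

c_gold ≈ 2.66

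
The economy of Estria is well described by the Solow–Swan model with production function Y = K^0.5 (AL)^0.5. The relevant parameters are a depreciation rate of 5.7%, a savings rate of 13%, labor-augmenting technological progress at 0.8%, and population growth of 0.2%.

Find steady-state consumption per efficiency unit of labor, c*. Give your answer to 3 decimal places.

c* ≈ 1.688

Steady state requires s·f(k) = (n + g + δ)·k, i.e. s·k^α = (n + g + δ)·k.
Rearranging, k^(1−α) = s / (n + g + δ).
k^0.5 = 0.13 / (0.002 + 0.008 + 0.057) = 0.13 / 0.067 = 1.9403
k* = 1.9403^(1/0.5) ≈ 3.7648
y* = (k*)^α = 3.7648^0.5 ≈ 1.9403
c* = (1 − s)·y* = (1 − 0.13) × 1.9403 ≈ 1.6881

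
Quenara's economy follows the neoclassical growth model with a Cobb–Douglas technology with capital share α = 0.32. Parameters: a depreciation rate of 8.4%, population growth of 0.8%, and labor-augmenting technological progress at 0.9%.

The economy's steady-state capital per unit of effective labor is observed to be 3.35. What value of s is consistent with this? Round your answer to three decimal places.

At the steady state, Δk = 0, so s·k^α = (n + g + δ)·k.
So s / (n + g + δ) = (k*)^(1−α) = 3.35^0.68 = 2.2753.
Therefore s = 2.2753 × (n + g + δ) = 2.2753 × 0.101 = 0.2298.

s ≈ 0.230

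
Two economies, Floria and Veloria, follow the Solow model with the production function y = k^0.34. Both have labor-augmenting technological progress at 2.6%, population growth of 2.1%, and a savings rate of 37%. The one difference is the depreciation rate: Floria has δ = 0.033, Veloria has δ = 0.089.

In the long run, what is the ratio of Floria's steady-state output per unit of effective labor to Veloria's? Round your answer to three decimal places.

y*_F / y*_V ≈ 1.314

Steady-state y* = [s/(n + g + δ)]^(α/(1−α)), so the ratio is [ (s_F/(n + g + δ)_F) / (s_V/(n + g + δ)_V) ]^0.5152.
s_F/(n + g + δ)_F = 0.37/0.080 = 4.6250; s_V/(n + g + δ)_V = 0.37/0.136 = 2.7206.
Ratio = (4.6250/2.7206)^0.5152 = 1.7000^0.5152 ≈ 1.3144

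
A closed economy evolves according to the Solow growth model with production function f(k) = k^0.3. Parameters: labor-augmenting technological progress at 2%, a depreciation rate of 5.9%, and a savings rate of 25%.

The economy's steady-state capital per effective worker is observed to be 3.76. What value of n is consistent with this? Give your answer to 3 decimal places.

n ≈ 0.020

In steady state, investment equals break-even investment: s·k^α = (n + g + δ)·k.
So s / (n + g + δ) = (k*)^(1−α) = 3.76^0.7 = 2.5272.
Therefore n + g + δ = s / 2.5272 = 0.25 / 2.5272 = 0.0989, so n = 0.0989 − 0.079 = 0.0199.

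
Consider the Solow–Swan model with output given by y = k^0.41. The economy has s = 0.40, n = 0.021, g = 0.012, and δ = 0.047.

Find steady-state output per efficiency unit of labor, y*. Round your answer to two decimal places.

y* ≈ 3.06

At the steady state, Δk = 0, so s·k^α = (n + g + δ)·k.
Rearranging, k^(1−α) = s / (n + g + δ).
k^0.59 = 0.40 / (0.021 + 0.012 + 0.047) = 0.40 / 0.080 = 5.0000
k* = 5.0000^(1/0.59) ≈ 15.3001
y* = (k*)^α = 15.3001^0.41 ≈ 3.0600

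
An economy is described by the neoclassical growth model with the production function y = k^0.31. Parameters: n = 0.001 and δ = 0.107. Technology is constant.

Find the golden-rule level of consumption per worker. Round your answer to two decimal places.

c_gold ≈ 1.11

At the golden rule, f'(k) = n + δ, so α·k^(α−1) = n + δ and k_gold = (α/(n + δ))^(1/(1−α)).
k_gold = (0.31/0.108)^(1/0.69) = 2.8704^1.4493 ≈ 4.6099
c_gold = f(k_gold) − (n + δ)·k_gold = 1.6060 − 0.108×4.6099 ≈ 1.1081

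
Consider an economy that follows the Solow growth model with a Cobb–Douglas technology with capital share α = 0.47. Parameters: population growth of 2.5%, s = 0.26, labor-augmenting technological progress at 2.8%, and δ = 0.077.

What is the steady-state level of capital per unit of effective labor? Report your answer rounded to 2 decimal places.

At the steady state, Δk = 0, so s·k^α = (n + g + δ)·k.
Rearranging, k^(1−α) = s / (n + g + δ).
k^0.53 = 0.26 / (0.025 + 0.028 + 0.077) = 0.26 / 0.130 = 2.0000
k* = 2.0000^(1/0.53) ≈ 3.6981

k* ≈ 3.70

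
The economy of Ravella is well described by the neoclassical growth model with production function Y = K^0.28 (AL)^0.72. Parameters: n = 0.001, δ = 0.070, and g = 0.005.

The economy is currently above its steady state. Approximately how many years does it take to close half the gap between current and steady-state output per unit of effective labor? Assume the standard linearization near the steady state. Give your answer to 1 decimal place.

half-life ≈ 12.7 years

Near the steady state the convergence rate is λ = (1 − α)(n + g + δ).
λ = (1 − 0.28) × 0.076 = 0.72 × 0.076 = 0.05472
Half-life = ln 2 / λ = 0.6931 / 0.05472 ≈ 12.67 years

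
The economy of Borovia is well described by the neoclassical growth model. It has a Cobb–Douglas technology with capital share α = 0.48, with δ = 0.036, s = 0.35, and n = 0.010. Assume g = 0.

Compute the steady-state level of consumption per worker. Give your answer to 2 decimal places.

c* = 4.23

At the steady state, Δk = 0, so s·k^α = (n + δ)·k.
Dividing both sides by k: k^(1−α) = s / (n + δ).
k^0.52 = 0.35 / (0.010 + 0.036) = 0.35 / 0.046 = 7.6087
k* = 7.6087^(1/0.52) ≈ 49.5254
y* = (k*)^α = 49.5254^0.48 ≈ 6.5090
c* = (1 − s)·y* = (1 − 0.35) × 6.5090 ≈ 4.2309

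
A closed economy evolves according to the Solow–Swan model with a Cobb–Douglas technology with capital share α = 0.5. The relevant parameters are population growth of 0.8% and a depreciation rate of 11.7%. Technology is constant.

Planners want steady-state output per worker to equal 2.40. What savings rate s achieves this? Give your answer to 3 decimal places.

s ≈ 0.300

At the steady state, Δk = 0, so s·k^α = (n + δ)·k.
Since y* = [s/(n + δ)]^(α/(1−α)), we have s/(n + δ) = (y*)^((1−α)/α) = 2.40^1 = 2.4000.
Therefore s = 2.4000 × (n + δ) = 2.4000 × 0.125 = 0.3000.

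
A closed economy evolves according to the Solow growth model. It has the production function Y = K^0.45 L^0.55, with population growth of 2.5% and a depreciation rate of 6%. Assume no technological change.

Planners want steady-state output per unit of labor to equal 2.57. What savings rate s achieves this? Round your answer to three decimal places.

Steady state requires s·f(k) = (n + δ)·k, i.e. s·k^α = (n + δ)·k.
Since y* = [s/(n + δ)]^(α/(1−α)), we have s/(n + δ) = (y*)^((1−α)/α) = 2.57^1.2222 = 3.1697.
Therefore s = 3.1697 × (n + δ) = 3.1697 × 0.085 = 0.2694.

s ≈ 0.269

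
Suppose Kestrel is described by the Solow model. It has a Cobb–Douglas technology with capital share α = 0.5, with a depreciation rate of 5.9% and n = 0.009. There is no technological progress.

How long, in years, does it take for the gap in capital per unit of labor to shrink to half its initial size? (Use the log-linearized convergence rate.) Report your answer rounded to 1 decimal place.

Near the steady state the convergence rate is λ = (1 − α)(n + δ).
λ = (1 − 0.5) × 0.068 = 0.5 × 0.068 = 0.0340
Half-life = ln 2 / λ = 0.6931 / 0.0340 ≈ 20.39 years

about 20.4 years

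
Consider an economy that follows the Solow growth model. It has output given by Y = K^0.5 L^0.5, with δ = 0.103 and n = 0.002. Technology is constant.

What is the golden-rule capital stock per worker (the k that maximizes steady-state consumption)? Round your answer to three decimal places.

The golden rule sets f'(k) = n + δ, i.e. α·k^(α−1) = n + δ.
So k^(1−α) = α / (n + δ) = 0.5 / 0.105 = 4.7619.
k_gold = 4.7619^(1/0.5) ≈ 22.6757

k_gold ≈ 22.676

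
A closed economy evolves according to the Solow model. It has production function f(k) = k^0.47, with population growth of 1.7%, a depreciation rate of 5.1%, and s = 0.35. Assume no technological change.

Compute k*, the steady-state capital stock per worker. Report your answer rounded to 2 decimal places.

Steady state requires s·f(k) = (n + δ)·k, i.e. s·k^α = (n + δ)·k.
Rearranging, k^(1−α) = s / (n + δ).
k^0.53 = 0.35 / (0.017 + 0.051) = 0.35 / 0.068 = 5.1471
k* = 5.1471^(1/0.53) ≈ 22.0075

k* ≈ 22.01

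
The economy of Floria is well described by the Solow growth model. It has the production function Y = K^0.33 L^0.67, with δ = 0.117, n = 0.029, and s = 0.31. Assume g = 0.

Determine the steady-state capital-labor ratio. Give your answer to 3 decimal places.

At the steady state, Δk = 0, so s·k^α = (n + δ)·k.
Rearranging, k^(1−α) = s / (n + δ).
k^0.67 = 0.31 / (0.029 + 0.117) = 0.31 / 0.146 = 2.1233
k* = 2.1233^(1/0.67) ≈ 3.0766

k* ≈ 3.077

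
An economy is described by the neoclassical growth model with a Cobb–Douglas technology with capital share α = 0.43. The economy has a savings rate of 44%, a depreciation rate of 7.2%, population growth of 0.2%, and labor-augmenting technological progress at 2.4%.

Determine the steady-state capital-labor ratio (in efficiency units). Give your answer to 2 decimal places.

At the steady state, Δk = 0, so s·k^α = (n + g + δ)·k.
Rearranging, k^(1−α) = s / (n + g + δ).
k^0.57 = 0.44 / (0.002 + 0.024 + 0.072) = 0.44 / 0.098 = 4.4898
k* = 4.4898^(1/0.57) ≈ 13.9398

k* ≈ 13.94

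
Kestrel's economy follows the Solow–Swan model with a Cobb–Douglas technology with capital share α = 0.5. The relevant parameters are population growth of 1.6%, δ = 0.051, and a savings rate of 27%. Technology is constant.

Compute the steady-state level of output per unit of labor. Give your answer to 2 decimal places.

y* ≈ 4.03

At the steady state, Δk = 0, so s·k^α = (n + δ)·k.
Dividing both sides by k: k^(1−α) = s / (n + δ).
k^0.5 = 0.27 / (0.016 + 0.051) = 0.27 / 0.067 = 4.0299
k* = 4.0299^(1/0.5) ≈ 16.2401
y* = (k*)^α = 16.2401^0.5 ≈ 4.0299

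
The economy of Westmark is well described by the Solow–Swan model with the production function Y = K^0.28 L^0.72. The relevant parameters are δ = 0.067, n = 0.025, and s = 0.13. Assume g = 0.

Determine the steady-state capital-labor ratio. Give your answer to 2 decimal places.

k* = 1.62

Steady state requires s·f(k) = (n + δ)·k, i.e. s·k^α = (n + δ)·k.
Dividing both sides by k: k^(1−α) = s / (n + δ).
k^0.72 = 0.13 / (0.025 + 0.067) = 0.13 / 0.092 = 1.4130
k* = 1.4130^(1/0.72) ≈ 1.6163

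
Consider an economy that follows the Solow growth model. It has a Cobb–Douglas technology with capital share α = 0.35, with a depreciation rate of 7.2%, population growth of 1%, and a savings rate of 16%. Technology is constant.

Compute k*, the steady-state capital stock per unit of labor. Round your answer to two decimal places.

Steady state requires s·f(k) = (n + δ)·k, i.e. s·k^α = (n + δ)·k.
Rearranging, k^(1−α) = s / (n + δ).
k^0.65 = 0.16 / (0.010 + 0.072) = 0.16 / 0.082 = 1.9512
k* = 1.9512^(1/0.65) ≈ 2.7965

k* = 2.80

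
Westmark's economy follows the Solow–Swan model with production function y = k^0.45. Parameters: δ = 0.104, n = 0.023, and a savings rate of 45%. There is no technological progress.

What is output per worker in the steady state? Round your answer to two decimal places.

y* = 2.82

At the steady state, Δk = 0, so s·k^α = (n + δ)·k.
Rearranging, k^(1−α) = s / (n + δ).
k^0.55 = 0.45 / (0.023 + 0.104) = 0.45 / 0.127 = 3.5433
k* = 3.5433^(1/0.55) ≈ 9.9752
y* = (k*)^α = 9.9752^0.45 ≈ 2.8152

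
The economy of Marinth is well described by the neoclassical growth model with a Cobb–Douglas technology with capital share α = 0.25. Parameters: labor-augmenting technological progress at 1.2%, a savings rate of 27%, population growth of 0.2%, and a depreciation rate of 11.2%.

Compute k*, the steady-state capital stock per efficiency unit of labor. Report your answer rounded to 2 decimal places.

k* ≈ 2.76

In steady state, investment equals break-even investment: s·k^α = (n + g + δ)·k.
Rearranging, k^(1−α) = s / (n + g + δ).
k^0.75 = 0.27 / (0.002 + 0.012 + 0.112) = 0.27 / 0.126 = 2.1429
k* = 2.1429^(1/0.75) ≈ 2.7627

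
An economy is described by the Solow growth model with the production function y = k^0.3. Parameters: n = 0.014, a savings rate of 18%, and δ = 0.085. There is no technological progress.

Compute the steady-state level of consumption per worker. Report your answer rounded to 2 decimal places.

Steady state requires s·f(k) = (n + δ)·k, i.e. s·k^α = (n + δ)·k.
Rearranging, k^(1−α) = s / (n + δ).
k^0.7 = 0.18 / (0.014 + 0.085) = 0.18 / 0.099 = 1.8182
k* = 1.8182^(1/0.7) ≈ 2.3492
y* = (k*)^α = 2.3492^0.3 ≈ 1.2920
c* = (1 − s)·y* = (1 − 0.18) × 1.2920 ≈ 1.0594

c* = 1.06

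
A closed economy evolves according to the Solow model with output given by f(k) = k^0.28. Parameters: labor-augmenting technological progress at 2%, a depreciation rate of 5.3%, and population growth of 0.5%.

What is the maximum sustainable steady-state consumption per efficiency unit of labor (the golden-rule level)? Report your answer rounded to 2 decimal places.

At the golden rule, f'(k) = n + g + δ, so α·k^(α−1) = n + g + δ and k_gold = (α/(n + g + δ))^(1/(1−α)).
k_gold = (0.28/0.078)^(1/0.72) = 3.5897^1.3889 ≈ 5.9009
c_gold = f(k_gold) − (n + g + δ)·k_gold = 1.6438 − 0.078×5.9009 ≈ 1.1835

c_gold ≈ 1.18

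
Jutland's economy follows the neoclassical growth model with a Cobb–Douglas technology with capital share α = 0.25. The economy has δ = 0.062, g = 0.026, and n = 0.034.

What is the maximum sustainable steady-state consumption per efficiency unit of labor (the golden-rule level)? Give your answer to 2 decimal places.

At the golden rule, f'(k) = n + g + δ, so α·k^(α−1) = n + g + δ and k_gold = (α/(n + g + δ))^(1/(1−α)).
k_gold = (0.25/0.122)^(1/0.75) = 2.0492^1.3333 ≈ 2.6028
c_gold = f(k_gold) − (n + g + δ)·k_gold = 1.2702 − 0.122×2.6028 ≈ 0.9527

c_gold ≈ 0.95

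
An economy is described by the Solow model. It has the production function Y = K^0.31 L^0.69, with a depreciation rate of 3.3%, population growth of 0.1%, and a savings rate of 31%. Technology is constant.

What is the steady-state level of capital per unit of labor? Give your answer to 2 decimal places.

k* = 24.61

Steady state requires s·f(k) = (n + δ)·k, i.e. s·k^α = (n + δ)·k.
Rearranging, k^(1−α) = s / (n + δ).
k^0.69 = 0.31 / (0.001 + 0.033) = 0.31 / 0.034 = 9.1176
k* = 9.1176^(1/0.69) ≈ 24.6111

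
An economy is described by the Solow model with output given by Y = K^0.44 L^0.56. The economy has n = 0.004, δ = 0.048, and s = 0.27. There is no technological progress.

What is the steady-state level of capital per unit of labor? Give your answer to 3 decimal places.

k* = 18.942

Steady state requires s·f(k) = (n + δ)·k, i.e. s·k^α = (n + δ)·k.
Rearranging, k^(1−α) = s / (n + δ).
k^0.56 = 0.27 / (0.004 + 0.048) = 0.27 / 0.052 = 5.1923
k* = 5.1923^(1/0.56) ≈ 18.9421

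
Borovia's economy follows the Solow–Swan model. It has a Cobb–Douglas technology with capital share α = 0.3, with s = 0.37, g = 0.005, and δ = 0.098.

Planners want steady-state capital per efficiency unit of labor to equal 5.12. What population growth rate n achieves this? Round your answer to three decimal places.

Steady state requires s·f(k) = (n + g + δ)·k, i.e. s·k^α = (n + g + δ)·k.
So s / (n + g + δ) = (k*)^(1−α) = 5.12^0.7 = 3.1368.
Therefore n + g + δ = s / 3.1368 = 0.37 / 3.1368 = 0.1180, so n = 0.1180 − 0.103 = 0.0150.

n ≈ 0.015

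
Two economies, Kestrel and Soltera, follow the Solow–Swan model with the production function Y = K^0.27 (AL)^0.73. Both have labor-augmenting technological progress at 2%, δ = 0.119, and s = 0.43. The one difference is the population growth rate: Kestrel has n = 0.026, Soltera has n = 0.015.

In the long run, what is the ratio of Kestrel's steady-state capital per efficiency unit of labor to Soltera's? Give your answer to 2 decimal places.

ratio ≈ 0.91

Steady-state k* = [s/(n + g + δ)]^(1/(1−α)), so the ratio is [ (s_K/(n + g + δ)_K) / (s_S/(n + g + δ)_S) ]^1.3699.
s_K/(n + g + δ)_K = 0.43/0.165 = 2.6061; s_S/(n + g + δ)_S = 0.43/0.154 = 2.7922.
Ratio = (2.6061/2.7922)^1.3699 = 0.9334^1.3699 ≈ 0.9099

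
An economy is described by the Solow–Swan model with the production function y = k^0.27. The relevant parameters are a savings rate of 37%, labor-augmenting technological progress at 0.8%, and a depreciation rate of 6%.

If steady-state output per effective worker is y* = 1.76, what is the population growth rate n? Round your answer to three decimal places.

n ≈ 0.012

In steady state, investment equals break-even investment: s·k^α = (n + g + δ)·k.
Since y* = [s/(n + g + δ)]^(α/(1−α)), we have s/(n + g + δ) = (y*)^((1−α)/α) = 1.76^2.7037 = 4.6110.
Therefore n + g + δ = s / 4.6110 = 0.37 / 4.6110 = 0.0802, so n = 0.0802 − 0.068 = 0.0122.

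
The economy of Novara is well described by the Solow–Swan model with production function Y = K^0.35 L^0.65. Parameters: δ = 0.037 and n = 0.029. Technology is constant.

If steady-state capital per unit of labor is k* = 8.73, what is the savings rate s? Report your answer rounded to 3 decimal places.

At the steady state, Δk = 0, so s·k^α = (n + δ)·k.
So s / (n + δ) = (k*)^(1−α) = 8.73^0.65 = 4.0894.
Therefore s = 4.0894 × (n + δ) = 4.0894 × 0.066 = 0.2699.

s ≈ 0.270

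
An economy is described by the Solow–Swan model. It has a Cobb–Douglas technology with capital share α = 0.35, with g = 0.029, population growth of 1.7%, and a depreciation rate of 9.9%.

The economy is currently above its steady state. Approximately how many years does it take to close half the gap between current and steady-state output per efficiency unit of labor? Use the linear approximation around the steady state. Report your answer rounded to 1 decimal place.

Near the steady state the convergence rate is λ = (1 − α)(n + g + δ).
λ = (1 − 0.35) × 0.145 = 0.65 × 0.145 = 0.09425
Half-life = ln 2 / λ = 0.6931 / 0.09425 ≈ 7.35 years

about 7.4 years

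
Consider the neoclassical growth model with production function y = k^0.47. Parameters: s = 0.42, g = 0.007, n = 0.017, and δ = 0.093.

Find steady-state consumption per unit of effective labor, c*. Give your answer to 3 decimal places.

At the steady state, Δk = 0, so s·k^α = (n + g + δ)·k.
Dividing both sides by k: k^(1−α) = s / (n + g + δ).
k^0.53 = 0.42 / (0.017 + 0.007 + 0.093) = 0.42 / 0.117 = 3.5897
k* = 3.5897^(1/0.53) ≈ 11.1501
y* = (k*)^α = 11.1501^0.47 ≈ 3.1061
c* = (1 − s)·y* = (1 − 0.42) × 3.1061 ≈ 1.8015

c* ≈ 1.802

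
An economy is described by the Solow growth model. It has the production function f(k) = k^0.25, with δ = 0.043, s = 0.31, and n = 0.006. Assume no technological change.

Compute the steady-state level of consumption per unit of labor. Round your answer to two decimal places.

At the steady state, Δk = 0, so s·k^α = (n + δ)·k.
Rearranging, k^(1−α) = s / (n + δ).
k^0.75 = 0.31 / (0.006 + 0.043) = 0.31 / 0.049 = 6.3265
k* = 6.3265^(1/0.75) ≈ 11.7009
y* = (k*)^α = 11.7009^0.25 ≈ 1.8495
c* = (1 − s)·y* = (1 − 0.31) × 1.8495 ≈ 1.2762

c* = 1.28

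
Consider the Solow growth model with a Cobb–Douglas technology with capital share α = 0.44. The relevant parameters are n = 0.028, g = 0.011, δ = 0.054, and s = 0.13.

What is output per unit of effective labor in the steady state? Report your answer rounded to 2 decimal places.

At the steady state, Δk = 0, so s·k^α = (n + g + δ)·k.
Dividing both sides by k: k^(1−α) = s / (n + g + δ).
k^0.56 = 0.13 / (0.028 + 0.011 + 0.054) = 0.13 / 0.093 = 1.3978
k* = 1.3978^(1/0.56) ≈ 1.8185
y* = (k*)^α = 1.8185^0.44 ≈ 1.3010

y* = 1.30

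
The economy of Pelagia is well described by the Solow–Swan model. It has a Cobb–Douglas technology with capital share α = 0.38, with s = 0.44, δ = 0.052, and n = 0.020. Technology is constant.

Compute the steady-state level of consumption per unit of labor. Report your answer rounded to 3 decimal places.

c* = 1.698

At the steady state, Δk = 0, so s·k^α = (n + δ)·k.
Dividing both sides by k: k^(1−α) = s / (n + δ).
k^0.62 = 0.44 / (0.020 + 0.052) = 0.44 / 0.072 = 6.1111
k* = 6.1111^(1/0.62) ≈ 18.5325
y* = (k*)^α = 18.5325^0.38 ≈ 3.0326
c* = (1 − s)·y* = (1 − 0.44) × 3.0326 ≈ 1.6983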